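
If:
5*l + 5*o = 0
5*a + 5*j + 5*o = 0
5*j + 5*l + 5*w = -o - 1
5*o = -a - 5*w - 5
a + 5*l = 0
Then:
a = -5/11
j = 6/11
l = 1/11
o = -1/11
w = -9/11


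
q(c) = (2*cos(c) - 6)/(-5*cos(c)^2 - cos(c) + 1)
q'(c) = (-10*sin(c)*cos(c) - sin(c))*(2*cos(c) - 6)/(-5*cos(c)^2 - cos(c) + 1)^2 - 2*sin(c)/(-5*cos(c)^2 - cos(c) + 1)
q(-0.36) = 0.96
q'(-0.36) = -0.97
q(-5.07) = -141.97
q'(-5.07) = 15981.50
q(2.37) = 8.72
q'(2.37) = -42.38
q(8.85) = 4.56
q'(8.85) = -10.25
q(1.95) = -9.84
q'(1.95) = -38.77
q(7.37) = 9.25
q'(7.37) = 87.74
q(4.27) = -13.40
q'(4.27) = 81.16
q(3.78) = 5.35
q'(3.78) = 14.93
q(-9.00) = 3.49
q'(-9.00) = 4.84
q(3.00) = 2.74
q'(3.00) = -1.09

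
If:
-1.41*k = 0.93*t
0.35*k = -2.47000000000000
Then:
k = -7.06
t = 10.70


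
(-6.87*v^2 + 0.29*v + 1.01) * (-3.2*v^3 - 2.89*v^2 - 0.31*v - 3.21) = 21.984*v^5 + 18.9263*v^4 - 1.9404*v^3 + 19.0439*v^2 - 1.244*v - 3.2421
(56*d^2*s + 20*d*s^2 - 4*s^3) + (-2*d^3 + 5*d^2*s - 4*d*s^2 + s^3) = -2*d^3 + 61*d^2*s + 16*d*s^2 - 3*s^3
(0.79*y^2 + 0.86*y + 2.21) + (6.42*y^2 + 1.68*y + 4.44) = 7.21*y^2 + 2.54*y + 6.65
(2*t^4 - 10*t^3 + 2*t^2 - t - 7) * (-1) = -2*t^4 + 10*t^3 - 2*t^2 + t + 7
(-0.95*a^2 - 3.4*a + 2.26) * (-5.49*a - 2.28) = 5.2155*a^3 + 20.832*a^2 - 4.6554*a - 5.1528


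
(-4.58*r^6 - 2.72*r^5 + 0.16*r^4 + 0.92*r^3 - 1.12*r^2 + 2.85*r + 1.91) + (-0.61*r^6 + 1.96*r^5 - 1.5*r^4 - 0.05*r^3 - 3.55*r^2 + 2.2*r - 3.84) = -5.19*r^6 - 0.76*r^5 - 1.34*r^4 + 0.87*r^3 - 4.67*r^2 + 5.05*r - 1.93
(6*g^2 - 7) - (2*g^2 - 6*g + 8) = 4*g^2 + 6*g - 15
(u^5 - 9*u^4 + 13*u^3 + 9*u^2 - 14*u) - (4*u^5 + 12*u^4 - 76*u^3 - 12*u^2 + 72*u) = -3*u^5 - 21*u^4 + 89*u^3 + 21*u^2 - 86*u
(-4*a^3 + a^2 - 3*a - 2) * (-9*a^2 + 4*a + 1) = 36*a^5 - 25*a^4 + 27*a^3 + 7*a^2 - 11*a - 2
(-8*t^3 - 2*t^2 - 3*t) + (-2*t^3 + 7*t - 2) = -10*t^3 - 2*t^2 + 4*t - 2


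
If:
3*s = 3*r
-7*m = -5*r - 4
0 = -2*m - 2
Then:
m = -1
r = -11/5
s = -11/5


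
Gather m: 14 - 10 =4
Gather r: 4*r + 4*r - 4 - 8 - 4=8*r - 16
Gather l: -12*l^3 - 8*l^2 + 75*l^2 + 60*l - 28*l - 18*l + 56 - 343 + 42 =-12*l^3 + 67*l^2 + 14*l - 245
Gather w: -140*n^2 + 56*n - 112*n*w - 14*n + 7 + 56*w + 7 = -140*n^2 + 42*n + w*(56 - 112*n) + 14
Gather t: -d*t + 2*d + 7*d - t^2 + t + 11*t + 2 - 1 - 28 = 9*d - t^2 + t*(12 - d) - 27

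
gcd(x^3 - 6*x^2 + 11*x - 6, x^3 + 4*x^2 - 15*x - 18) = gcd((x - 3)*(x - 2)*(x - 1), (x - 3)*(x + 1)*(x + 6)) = x - 3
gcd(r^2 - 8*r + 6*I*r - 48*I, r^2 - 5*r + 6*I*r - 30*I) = r + 6*I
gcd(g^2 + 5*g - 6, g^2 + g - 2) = g - 1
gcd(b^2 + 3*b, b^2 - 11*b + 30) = 1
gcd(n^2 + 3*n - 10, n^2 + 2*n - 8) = n - 2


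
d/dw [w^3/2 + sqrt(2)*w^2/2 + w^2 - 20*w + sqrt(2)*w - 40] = 3*w^2/2 + sqrt(2)*w + 2*w - 20 + sqrt(2)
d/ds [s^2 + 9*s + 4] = 2*s + 9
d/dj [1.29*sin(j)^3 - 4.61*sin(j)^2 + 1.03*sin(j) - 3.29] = (3.87*sin(j)^2 - 9.22*sin(j) + 1.03)*cos(j)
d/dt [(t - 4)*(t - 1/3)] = 2*t - 13/3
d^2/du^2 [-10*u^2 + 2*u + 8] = -20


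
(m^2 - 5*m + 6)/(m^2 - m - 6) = (m - 2)/(m + 2)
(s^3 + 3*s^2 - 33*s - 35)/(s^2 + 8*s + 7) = s - 5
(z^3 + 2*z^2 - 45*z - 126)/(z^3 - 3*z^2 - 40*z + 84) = (z + 3)/(z - 2)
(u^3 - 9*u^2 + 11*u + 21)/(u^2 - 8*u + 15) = (u^2 - 6*u - 7)/(u - 5)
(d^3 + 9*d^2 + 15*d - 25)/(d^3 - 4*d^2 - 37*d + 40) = (d + 5)/(d - 8)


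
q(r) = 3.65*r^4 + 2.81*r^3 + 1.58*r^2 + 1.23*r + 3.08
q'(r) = 14.6*r^3 + 8.43*r^2 + 3.16*r + 1.23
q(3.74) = 890.92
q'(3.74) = 894.74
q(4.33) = 1549.21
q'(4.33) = 1358.23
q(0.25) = 3.54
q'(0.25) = 2.78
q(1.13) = 16.49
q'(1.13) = 36.63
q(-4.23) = 982.04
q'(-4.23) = -966.33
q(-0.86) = 3.40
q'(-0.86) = -4.54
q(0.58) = 5.29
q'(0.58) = 8.75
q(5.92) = 5131.85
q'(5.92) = 3344.51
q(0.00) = 3.08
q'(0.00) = 1.23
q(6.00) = 5404.70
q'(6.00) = 3477.27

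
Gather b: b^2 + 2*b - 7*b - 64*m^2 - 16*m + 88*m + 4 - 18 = b^2 - 5*b - 64*m^2 + 72*m - 14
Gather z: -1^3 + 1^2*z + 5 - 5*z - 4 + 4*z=0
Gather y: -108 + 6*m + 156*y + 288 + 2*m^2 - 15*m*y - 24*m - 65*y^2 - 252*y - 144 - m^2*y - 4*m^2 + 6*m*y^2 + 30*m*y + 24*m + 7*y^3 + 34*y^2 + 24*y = -2*m^2 + 6*m + 7*y^3 + y^2*(6*m - 31) + y*(-m^2 + 15*m - 72) + 36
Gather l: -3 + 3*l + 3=3*l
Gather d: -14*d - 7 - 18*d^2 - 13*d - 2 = -18*d^2 - 27*d - 9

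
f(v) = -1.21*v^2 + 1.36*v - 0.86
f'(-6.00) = 15.88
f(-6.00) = -52.58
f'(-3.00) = 8.62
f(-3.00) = -15.83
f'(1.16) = -1.45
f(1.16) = -0.91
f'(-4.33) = 11.84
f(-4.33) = -29.43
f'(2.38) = -4.40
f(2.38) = -4.48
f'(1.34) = -1.88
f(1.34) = -1.21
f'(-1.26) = 4.41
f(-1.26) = -4.49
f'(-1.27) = 4.43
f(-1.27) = -4.54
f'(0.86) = -0.72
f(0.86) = -0.59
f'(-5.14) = 13.80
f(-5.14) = -39.82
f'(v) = 1.36 - 2.42*v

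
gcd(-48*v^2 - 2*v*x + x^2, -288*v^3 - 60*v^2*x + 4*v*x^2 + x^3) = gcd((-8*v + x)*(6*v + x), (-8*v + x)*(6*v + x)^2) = -48*v^2 - 2*v*x + x^2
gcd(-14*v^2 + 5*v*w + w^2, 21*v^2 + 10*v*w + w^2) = 7*v + w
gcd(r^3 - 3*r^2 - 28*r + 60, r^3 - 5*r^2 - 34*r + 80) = r^2 + 3*r - 10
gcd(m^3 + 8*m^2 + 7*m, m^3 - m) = m^2 + m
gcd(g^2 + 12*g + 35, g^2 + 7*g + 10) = g + 5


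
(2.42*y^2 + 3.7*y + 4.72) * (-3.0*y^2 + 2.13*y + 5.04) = -7.26*y^4 - 5.9454*y^3 + 5.9178*y^2 + 28.7016*y + 23.7888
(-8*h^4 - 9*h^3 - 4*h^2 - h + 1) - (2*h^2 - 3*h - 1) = -8*h^4 - 9*h^3 - 6*h^2 + 2*h + 2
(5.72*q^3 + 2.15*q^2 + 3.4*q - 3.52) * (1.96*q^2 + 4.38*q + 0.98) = 11.2112*q^5 + 29.2676*q^4 + 21.6866*q^3 + 10.0998*q^2 - 12.0856*q - 3.4496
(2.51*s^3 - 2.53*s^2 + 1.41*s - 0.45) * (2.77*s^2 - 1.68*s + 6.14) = 6.9527*s^5 - 11.2249*s^4 + 23.5675*s^3 - 19.1495*s^2 + 9.4134*s - 2.763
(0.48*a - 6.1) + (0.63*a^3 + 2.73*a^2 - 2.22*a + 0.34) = 0.63*a^3 + 2.73*a^2 - 1.74*a - 5.76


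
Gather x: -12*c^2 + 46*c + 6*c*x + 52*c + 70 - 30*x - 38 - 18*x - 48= -12*c^2 + 98*c + x*(6*c - 48) - 16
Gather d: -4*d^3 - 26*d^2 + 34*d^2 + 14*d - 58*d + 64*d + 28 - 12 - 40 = -4*d^3 + 8*d^2 + 20*d - 24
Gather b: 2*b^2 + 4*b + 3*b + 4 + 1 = 2*b^2 + 7*b + 5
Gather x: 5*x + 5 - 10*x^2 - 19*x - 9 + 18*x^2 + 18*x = 8*x^2 + 4*x - 4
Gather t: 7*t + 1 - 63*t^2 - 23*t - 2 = -63*t^2 - 16*t - 1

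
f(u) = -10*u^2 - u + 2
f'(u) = -20*u - 1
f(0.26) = 1.06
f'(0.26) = -6.20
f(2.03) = -41.24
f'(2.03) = -41.60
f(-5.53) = -298.28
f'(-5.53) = 109.60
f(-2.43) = -54.62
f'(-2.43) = 47.60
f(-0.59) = -0.89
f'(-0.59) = 10.80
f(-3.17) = -95.32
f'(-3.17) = 62.40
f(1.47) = -21.08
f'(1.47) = -30.40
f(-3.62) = -125.42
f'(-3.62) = 71.40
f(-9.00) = -799.00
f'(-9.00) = 179.00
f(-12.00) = -1426.00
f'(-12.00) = 239.00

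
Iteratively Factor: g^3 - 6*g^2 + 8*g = (g - 4)*(g^2 - 2*g) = (g - 4)*(g - 2)*(g)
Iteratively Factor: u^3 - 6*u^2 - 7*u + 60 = (u + 3)*(u^2 - 9*u + 20) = (u - 4)*(u + 3)*(u - 5)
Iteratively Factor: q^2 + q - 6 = (q + 3)*(q - 2)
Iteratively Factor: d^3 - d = (d - 1)*(d^2 + d) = d*(d - 1)*(d + 1)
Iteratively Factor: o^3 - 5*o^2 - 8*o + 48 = (o + 3)*(o^2 - 8*o + 16) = (o - 4)*(o + 3)*(o - 4)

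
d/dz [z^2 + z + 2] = 2*z + 1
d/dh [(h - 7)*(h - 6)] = 2*h - 13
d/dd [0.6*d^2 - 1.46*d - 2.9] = 1.2*d - 1.46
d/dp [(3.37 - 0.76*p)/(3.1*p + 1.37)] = (-35.61342*p - 15.738834)/(3.1*p + 1.37)^3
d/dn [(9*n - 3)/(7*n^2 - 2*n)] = 3*(-21*n^2 + 14*n - 2)/(n^2*(49*n^2 - 28*n + 4))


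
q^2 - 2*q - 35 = (q - 7)*(q + 5)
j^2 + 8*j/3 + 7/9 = (j + 1/3)*(j + 7/3)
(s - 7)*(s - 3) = s^2 - 10*s + 21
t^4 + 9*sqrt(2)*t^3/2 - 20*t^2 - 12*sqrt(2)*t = t*(t - 2*sqrt(2))*(t + sqrt(2)/2)*(t + 6*sqrt(2))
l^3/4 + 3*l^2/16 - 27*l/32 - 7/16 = (l/4 + 1/2)*(l - 7/4)*(l + 1/2)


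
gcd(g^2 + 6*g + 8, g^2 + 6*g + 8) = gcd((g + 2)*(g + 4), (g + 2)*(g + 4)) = g^2 + 6*g + 8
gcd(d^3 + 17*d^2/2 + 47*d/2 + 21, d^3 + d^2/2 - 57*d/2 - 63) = d^2 + 13*d/2 + 21/2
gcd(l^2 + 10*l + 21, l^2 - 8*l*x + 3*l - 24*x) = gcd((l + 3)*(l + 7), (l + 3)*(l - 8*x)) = l + 3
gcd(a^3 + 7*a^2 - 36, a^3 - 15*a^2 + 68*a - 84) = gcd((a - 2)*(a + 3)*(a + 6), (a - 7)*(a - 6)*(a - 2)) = a - 2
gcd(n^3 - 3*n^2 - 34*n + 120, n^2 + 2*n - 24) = n^2 + 2*n - 24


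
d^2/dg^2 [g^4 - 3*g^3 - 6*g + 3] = 6*g*(2*g - 3)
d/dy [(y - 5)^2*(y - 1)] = (y - 5)*(3*y - 7)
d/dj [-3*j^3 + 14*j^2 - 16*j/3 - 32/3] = -9*j^2 + 28*j - 16/3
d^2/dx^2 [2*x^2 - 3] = 4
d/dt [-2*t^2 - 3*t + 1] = -4*t - 3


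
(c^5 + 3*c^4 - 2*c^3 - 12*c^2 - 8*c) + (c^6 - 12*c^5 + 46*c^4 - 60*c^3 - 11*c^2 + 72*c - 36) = c^6 - 11*c^5 + 49*c^4 - 62*c^3 - 23*c^2 + 64*c - 36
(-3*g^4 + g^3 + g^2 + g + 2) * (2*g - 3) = -6*g^5 + 11*g^4 - g^3 - g^2 + g - 6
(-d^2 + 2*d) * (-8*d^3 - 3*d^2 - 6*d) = 8*d^5 - 13*d^4 - 12*d^2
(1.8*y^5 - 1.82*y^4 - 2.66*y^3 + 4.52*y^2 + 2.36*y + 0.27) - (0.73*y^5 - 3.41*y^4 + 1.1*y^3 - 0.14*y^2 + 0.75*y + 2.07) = 1.07*y^5 + 1.59*y^4 - 3.76*y^3 + 4.66*y^2 + 1.61*y - 1.8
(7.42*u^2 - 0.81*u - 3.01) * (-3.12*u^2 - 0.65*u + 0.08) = -23.1504*u^4 - 2.2958*u^3 + 10.5113*u^2 + 1.8917*u - 0.2408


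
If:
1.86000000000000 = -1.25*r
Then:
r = -1.49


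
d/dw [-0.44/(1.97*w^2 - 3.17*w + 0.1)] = (1.7336*w - 1.3948)/(1.97*w^2 - 3.17*w + 0.1)^2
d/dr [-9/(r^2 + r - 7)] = 9*(2*r + 1)/(r^2 + r - 7)^2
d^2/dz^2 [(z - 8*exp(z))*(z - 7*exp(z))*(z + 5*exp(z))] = -10*z^2*exp(z) - 76*z*exp(2*z) - 40*z*exp(z) + 6*z + 2520*exp(3*z) - 76*exp(2*z) - 20*exp(z)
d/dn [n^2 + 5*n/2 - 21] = 2*n + 5/2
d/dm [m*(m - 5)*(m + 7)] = 3*m^2 + 4*m - 35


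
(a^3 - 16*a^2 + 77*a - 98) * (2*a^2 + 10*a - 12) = 2*a^5 - 22*a^4 - 18*a^3 + 766*a^2 - 1904*a + 1176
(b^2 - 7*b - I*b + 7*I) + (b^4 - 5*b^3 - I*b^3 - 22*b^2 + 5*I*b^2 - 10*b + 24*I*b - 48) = b^4 - 5*b^3 - I*b^3 - 21*b^2 + 5*I*b^2 - 17*b + 23*I*b - 48 + 7*I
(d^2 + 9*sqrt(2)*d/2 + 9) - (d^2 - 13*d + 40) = 9*sqrt(2)*d/2 + 13*d - 31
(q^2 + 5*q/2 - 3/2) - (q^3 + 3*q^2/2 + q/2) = -q^3 - q^2/2 + 2*q - 3/2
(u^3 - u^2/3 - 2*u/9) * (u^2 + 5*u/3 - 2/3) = u^5 + 4*u^4/3 - 13*u^3/9 - 4*u^2/27 + 4*u/27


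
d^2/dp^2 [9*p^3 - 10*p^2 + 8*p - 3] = 54*p - 20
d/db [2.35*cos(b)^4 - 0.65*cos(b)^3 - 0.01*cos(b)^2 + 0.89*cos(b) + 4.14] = (-9.4*cos(b)^3 + 1.95*cos(b)^2 + 0.02*cos(b) - 0.89)*sin(b)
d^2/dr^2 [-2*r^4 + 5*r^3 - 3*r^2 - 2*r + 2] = -24*r^2 + 30*r - 6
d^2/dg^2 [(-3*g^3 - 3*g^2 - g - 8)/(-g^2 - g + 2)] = 2*(7*g^3 + 24*g^2 + 66*g + 38)/(g^6 + 3*g^5 - 3*g^4 - 11*g^3 + 6*g^2 + 12*g - 8)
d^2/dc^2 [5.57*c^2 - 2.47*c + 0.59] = 11.1400000000000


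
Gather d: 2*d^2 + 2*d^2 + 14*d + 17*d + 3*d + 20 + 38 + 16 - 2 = 4*d^2 + 34*d + 72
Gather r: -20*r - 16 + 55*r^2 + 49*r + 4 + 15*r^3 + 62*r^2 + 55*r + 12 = 15*r^3 + 117*r^2 + 84*r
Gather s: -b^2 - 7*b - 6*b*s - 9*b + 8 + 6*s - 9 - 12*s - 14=-b^2 - 16*b + s*(-6*b - 6) - 15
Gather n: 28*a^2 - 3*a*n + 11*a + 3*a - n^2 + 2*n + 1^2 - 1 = 28*a^2 + 14*a - n^2 + n*(2 - 3*a)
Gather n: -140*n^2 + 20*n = -140*n^2 + 20*n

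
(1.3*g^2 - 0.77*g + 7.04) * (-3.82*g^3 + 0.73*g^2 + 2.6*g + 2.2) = -4.966*g^5 + 3.8904*g^4 - 24.0749*g^3 + 5.9972*g^2 + 16.61*g + 15.488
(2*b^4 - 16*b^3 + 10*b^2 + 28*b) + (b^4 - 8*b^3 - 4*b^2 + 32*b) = 3*b^4 - 24*b^3 + 6*b^2 + 60*b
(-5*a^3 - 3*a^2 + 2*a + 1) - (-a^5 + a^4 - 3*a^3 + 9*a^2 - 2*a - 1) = a^5 - a^4 - 2*a^3 - 12*a^2 + 4*a + 2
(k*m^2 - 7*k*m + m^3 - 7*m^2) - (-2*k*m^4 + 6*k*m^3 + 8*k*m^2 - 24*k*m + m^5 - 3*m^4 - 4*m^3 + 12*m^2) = 2*k*m^4 - 6*k*m^3 - 7*k*m^2 + 17*k*m - m^5 + 3*m^4 + 5*m^3 - 19*m^2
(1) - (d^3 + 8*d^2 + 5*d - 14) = -d^3 - 8*d^2 - 5*d + 15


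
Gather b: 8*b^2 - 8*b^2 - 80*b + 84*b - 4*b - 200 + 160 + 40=0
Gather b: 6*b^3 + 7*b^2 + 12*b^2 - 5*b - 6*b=6*b^3 + 19*b^2 - 11*b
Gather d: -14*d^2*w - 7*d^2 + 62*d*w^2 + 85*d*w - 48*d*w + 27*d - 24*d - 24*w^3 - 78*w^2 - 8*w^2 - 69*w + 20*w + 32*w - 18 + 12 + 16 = d^2*(-14*w - 7) + d*(62*w^2 + 37*w + 3) - 24*w^3 - 86*w^2 - 17*w + 10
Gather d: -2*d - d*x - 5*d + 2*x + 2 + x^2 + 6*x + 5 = d*(-x - 7) + x^2 + 8*x + 7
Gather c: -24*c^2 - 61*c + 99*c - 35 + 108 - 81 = -24*c^2 + 38*c - 8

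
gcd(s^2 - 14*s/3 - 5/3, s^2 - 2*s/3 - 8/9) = 1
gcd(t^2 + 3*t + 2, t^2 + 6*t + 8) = t + 2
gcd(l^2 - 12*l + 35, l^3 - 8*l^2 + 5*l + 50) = l - 5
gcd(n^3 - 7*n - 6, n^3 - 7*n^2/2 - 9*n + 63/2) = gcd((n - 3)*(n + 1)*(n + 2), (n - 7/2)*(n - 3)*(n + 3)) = n - 3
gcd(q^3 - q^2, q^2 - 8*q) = q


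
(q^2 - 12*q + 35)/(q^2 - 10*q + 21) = (q - 5)/(q - 3)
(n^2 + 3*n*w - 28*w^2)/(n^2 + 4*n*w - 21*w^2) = (-n + 4*w)/(-n + 3*w)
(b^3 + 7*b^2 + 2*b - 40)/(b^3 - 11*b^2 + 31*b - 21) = (b^3 + 7*b^2 + 2*b - 40)/(b^3 - 11*b^2 + 31*b - 21)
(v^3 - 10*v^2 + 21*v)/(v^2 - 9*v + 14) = v*(v - 3)/(v - 2)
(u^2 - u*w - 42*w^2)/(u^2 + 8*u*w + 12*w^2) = (u - 7*w)/(u + 2*w)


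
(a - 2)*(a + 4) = a^2 + 2*a - 8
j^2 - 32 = (j - 4*sqrt(2))*(j + 4*sqrt(2))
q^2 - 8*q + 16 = (q - 4)^2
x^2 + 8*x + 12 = (x + 2)*(x + 6)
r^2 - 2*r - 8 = (r - 4)*(r + 2)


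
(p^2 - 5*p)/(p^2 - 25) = p/(p + 5)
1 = 1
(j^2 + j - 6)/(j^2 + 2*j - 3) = (j - 2)/(j - 1)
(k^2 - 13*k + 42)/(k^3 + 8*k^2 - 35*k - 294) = (k - 7)/(k^2 + 14*k + 49)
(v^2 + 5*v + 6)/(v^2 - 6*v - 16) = (v + 3)/(v - 8)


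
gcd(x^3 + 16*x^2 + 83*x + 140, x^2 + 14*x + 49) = x + 7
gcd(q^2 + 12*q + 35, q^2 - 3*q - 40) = q + 5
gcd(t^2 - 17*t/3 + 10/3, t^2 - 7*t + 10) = t - 5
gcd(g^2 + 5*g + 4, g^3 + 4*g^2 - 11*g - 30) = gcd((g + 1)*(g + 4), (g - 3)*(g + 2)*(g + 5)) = 1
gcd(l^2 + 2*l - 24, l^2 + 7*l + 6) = l + 6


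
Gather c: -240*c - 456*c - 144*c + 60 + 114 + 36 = 210 - 840*c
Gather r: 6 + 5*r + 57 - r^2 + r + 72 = -r^2 + 6*r + 135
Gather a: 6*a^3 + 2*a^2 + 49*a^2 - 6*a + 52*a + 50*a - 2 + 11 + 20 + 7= 6*a^3 + 51*a^2 + 96*a + 36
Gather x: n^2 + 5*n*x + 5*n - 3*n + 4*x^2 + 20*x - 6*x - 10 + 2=n^2 + 2*n + 4*x^2 + x*(5*n + 14) - 8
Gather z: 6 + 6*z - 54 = 6*z - 48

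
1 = 1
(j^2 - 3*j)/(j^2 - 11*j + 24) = j/(j - 8)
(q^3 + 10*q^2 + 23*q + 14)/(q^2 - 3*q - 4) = (q^2 + 9*q + 14)/(q - 4)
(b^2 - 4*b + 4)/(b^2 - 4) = (b - 2)/(b + 2)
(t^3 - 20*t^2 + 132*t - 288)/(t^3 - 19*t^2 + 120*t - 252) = (t - 8)/(t - 7)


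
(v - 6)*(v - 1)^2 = v^3 - 8*v^2 + 13*v - 6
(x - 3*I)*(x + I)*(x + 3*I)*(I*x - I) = I*x^4 - x^3 - I*x^3 + x^2 + 9*I*x^2 - 9*x - 9*I*x + 9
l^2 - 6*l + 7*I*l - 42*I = (l - 6)*(l + 7*I)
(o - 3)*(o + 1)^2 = o^3 - o^2 - 5*o - 3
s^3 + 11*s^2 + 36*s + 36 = (s + 2)*(s + 3)*(s + 6)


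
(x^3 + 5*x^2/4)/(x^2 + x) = x*(4*x + 5)/(4*(x + 1))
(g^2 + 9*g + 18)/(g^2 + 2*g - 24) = (g + 3)/(g - 4)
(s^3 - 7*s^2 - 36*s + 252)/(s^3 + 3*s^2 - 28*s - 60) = (s^2 - 13*s + 42)/(s^2 - 3*s - 10)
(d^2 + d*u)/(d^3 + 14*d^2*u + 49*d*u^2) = (d + u)/(d^2 + 14*d*u + 49*u^2)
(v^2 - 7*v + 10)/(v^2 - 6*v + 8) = (v - 5)/(v - 4)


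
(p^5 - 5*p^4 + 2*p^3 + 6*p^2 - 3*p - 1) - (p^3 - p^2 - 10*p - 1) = p^5 - 5*p^4 + p^3 + 7*p^2 + 7*p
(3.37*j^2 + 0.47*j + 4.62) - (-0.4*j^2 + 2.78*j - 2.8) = 3.77*j^2 - 2.31*j + 7.42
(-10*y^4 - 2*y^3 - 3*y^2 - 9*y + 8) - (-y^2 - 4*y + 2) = -10*y^4 - 2*y^3 - 2*y^2 - 5*y + 6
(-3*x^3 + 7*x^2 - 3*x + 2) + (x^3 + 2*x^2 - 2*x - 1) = -2*x^3 + 9*x^2 - 5*x + 1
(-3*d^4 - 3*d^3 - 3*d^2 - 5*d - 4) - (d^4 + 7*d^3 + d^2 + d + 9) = -4*d^4 - 10*d^3 - 4*d^2 - 6*d - 13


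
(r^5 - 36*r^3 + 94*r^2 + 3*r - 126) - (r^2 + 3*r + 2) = r^5 - 36*r^3 + 93*r^2 - 128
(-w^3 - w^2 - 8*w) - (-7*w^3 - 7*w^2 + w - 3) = 6*w^3 + 6*w^2 - 9*w + 3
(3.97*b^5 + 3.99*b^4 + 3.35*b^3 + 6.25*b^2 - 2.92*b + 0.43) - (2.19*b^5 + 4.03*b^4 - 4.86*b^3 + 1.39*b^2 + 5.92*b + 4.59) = 1.78*b^5 - 0.04*b^4 + 8.21*b^3 + 4.86*b^2 - 8.84*b - 4.16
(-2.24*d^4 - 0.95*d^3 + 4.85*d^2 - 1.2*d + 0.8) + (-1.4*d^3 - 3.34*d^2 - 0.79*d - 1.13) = -2.24*d^4 - 2.35*d^3 + 1.51*d^2 - 1.99*d - 0.33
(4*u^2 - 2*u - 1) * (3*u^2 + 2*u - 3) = 12*u^4 + 2*u^3 - 19*u^2 + 4*u + 3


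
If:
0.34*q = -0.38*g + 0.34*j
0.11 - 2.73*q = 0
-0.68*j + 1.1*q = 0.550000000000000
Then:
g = -0.70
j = -0.74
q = 0.04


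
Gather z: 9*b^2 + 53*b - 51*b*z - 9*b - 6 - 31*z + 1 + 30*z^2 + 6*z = 9*b^2 + 44*b + 30*z^2 + z*(-51*b - 25) - 5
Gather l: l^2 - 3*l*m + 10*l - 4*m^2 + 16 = l^2 + l*(10 - 3*m) - 4*m^2 + 16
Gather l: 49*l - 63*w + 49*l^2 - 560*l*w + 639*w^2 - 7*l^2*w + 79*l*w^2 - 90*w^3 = l^2*(49 - 7*w) + l*(79*w^2 - 560*w + 49) - 90*w^3 + 639*w^2 - 63*w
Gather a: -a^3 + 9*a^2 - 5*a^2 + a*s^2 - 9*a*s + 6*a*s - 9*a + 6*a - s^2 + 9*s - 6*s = -a^3 + 4*a^2 + a*(s^2 - 3*s - 3) - s^2 + 3*s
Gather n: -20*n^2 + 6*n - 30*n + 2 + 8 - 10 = -20*n^2 - 24*n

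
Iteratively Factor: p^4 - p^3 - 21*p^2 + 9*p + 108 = (p + 3)*(p^3 - 4*p^2 - 9*p + 36) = (p + 3)^2*(p^2 - 7*p + 12) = (p - 3)*(p + 3)^2*(p - 4)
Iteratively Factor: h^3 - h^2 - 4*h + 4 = (h + 2)*(h^2 - 3*h + 2) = (h - 2)*(h + 2)*(h - 1)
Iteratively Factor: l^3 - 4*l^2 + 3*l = (l - 3)*(l^2 - l) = l*(l - 3)*(l - 1)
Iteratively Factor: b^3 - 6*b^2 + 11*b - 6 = (b - 1)*(b^2 - 5*b + 6) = (b - 2)*(b - 1)*(b - 3)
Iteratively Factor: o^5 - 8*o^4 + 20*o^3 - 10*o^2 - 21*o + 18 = (o - 3)*(o^4 - 5*o^3 + 5*o^2 + 5*o - 6) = (o - 3)*(o + 1)*(o^3 - 6*o^2 + 11*o - 6) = (o - 3)*(o - 1)*(o + 1)*(o^2 - 5*o + 6) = (o - 3)*(o - 2)*(o - 1)*(o + 1)*(o - 3)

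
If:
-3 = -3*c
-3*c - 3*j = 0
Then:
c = 1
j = -1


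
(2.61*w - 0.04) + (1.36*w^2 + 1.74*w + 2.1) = 1.36*w^2 + 4.35*w + 2.06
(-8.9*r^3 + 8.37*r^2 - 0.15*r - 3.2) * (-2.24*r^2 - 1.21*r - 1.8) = 19.936*r^5 - 7.9798*r^4 + 6.2283*r^3 - 7.7165*r^2 + 4.142*r + 5.76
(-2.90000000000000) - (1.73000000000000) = -4.63000000000000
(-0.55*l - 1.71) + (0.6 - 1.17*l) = -1.72*l - 1.11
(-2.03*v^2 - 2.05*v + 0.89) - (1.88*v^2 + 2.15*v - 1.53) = -3.91*v^2 - 4.2*v + 2.42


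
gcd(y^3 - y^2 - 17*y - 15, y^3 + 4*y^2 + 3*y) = y^2 + 4*y + 3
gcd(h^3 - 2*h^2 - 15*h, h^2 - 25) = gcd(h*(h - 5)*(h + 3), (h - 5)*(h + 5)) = h - 5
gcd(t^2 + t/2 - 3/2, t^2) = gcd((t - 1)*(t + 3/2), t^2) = 1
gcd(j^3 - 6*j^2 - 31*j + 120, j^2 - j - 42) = 1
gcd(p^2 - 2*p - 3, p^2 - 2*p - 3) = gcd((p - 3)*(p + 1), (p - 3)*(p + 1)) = p^2 - 2*p - 3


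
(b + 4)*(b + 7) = b^2 + 11*b + 28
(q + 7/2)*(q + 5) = q^2 + 17*q/2 + 35/2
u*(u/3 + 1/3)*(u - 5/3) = u^3/3 - 2*u^2/9 - 5*u/9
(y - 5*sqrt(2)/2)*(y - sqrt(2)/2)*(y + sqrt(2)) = y^3 - 2*sqrt(2)*y^2 - 7*y/2 + 5*sqrt(2)/2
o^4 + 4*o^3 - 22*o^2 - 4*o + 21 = (o - 3)*(o - 1)*(o + 1)*(o + 7)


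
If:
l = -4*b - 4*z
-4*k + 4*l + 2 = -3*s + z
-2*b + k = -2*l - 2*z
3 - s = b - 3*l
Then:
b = 11/95 - 77*z/95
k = 22/19 - 40*z/19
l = -72*z/95 - 44/95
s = 142/95 - 139*z/95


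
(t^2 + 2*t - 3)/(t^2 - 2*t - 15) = (t - 1)/(t - 5)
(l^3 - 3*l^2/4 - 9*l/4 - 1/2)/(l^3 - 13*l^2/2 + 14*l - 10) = (4*l^2 + 5*l + 1)/(2*(2*l^2 - 9*l + 10))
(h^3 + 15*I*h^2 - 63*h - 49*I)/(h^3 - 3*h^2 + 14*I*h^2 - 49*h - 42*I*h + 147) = (h + I)/(h - 3)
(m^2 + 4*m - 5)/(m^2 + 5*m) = (m - 1)/m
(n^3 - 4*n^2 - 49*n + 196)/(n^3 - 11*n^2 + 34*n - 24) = (n^2 - 49)/(n^2 - 7*n + 6)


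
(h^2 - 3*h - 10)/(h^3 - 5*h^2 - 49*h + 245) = (h + 2)/(h^2 - 49)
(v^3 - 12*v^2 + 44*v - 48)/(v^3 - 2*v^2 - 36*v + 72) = (v - 4)/(v + 6)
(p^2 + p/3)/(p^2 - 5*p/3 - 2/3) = p/(p - 2)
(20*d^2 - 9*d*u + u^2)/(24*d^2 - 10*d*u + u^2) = (-5*d + u)/(-6*d + u)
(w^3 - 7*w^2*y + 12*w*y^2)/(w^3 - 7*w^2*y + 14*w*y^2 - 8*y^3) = w*(w - 3*y)/(w^2 - 3*w*y + 2*y^2)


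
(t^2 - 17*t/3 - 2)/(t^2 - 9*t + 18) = (t + 1/3)/(t - 3)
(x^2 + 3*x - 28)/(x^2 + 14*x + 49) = (x - 4)/(x + 7)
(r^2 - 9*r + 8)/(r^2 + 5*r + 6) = (r^2 - 9*r + 8)/(r^2 + 5*r + 6)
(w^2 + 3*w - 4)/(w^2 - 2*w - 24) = (w - 1)/(w - 6)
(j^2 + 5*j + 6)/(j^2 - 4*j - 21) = (j + 2)/(j - 7)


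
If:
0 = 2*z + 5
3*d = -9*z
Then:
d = 15/2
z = -5/2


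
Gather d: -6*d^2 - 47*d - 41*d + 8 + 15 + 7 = -6*d^2 - 88*d + 30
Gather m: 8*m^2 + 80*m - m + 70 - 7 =8*m^2 + 79*m + 63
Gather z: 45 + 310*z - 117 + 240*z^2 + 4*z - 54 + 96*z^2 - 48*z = 336*z^2 + 266*z - 126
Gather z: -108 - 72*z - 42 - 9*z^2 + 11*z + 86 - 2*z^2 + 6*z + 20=-11*z^2 - 55*z - 44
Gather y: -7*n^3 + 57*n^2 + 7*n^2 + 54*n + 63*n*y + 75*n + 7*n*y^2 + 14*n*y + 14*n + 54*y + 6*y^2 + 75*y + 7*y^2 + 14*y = -7*n^3 + 64*n^2 + 143*n + y^2*(7*n + 13) + y*(77*n + 143)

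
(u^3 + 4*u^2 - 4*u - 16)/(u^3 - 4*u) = (u + 4)/u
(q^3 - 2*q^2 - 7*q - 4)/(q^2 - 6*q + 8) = (q^2 + 2*q + 1)/(q - 2)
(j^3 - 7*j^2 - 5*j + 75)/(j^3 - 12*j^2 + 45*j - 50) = (j + 3)/(j - 2)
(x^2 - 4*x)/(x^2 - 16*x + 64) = x*(x - 4)/(x^2 - 16*x + 64)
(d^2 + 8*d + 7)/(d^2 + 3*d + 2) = (d + 7)/(d + 2)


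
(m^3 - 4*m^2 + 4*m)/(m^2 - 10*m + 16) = m*(m - 2)/(m - 8)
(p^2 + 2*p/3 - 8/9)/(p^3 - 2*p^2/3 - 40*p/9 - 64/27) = 3*(3*p - 2)/(9*p^2 - 18*p - 16)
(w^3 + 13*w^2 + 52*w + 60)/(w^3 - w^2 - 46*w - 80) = (w + 6)/(w - 8)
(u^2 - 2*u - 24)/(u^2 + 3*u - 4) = (u - 6)/(u - 1)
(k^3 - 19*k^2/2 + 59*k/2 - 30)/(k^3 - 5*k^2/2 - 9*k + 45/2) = (k - 4)/(k + 3)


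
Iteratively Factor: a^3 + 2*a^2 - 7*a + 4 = (a - 1)*(a^2 + 3*a - 4) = (a - 1)*(a + 4)*(a - 1)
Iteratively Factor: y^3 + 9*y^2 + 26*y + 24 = (y + 2)*(y^2 + 7*y + 12) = (y + 2)*(y + 4)*(y + 3)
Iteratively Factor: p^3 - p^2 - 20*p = (p)*(p^2 - p - 20) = p*(p - 5)*(p + 4)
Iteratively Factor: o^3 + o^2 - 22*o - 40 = (o + 2)*(o^2 - o - 20) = (o - 5)*(o + 2)*(o + 4)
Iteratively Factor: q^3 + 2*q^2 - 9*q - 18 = (q - 3)*(q^2 + 5*q + 6) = (q - 3)*(q + 3)*(q + 2)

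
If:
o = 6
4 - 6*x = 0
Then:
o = 6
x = 2/3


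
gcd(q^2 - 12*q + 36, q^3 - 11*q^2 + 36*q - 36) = q - 6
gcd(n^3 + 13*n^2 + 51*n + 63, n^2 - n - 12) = n + 3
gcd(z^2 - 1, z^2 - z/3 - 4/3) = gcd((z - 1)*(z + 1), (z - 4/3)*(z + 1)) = z + 1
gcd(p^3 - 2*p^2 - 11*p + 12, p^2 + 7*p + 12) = p + 3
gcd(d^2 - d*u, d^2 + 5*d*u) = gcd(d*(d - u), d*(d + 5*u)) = d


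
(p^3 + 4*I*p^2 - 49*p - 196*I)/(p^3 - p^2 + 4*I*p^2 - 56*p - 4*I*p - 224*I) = (p - 7)/(p - 8)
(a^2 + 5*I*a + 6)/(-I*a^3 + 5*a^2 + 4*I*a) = (a^2 + 5*I*a + 6)/(a*(-I*a^2 + 5*a + 4*I))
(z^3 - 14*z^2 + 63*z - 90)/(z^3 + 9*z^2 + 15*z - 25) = (z^3 - 14*z^2 + 63*z - 90)/(z^3 + 9*z^2 + 15*z - 25)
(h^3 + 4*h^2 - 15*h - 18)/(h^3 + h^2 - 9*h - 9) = (h + 6)/(h + 3)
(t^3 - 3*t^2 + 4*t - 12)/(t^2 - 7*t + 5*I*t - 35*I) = (t^3 - 3*t^2 + 4*t - 12)/(t^2 + t*(-7 + 5*I) - 35*I)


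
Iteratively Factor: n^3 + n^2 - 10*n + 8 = (n - 2)*(n^2 + 3*n - 4) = (n - 2)*(n + 4)*(n - 1)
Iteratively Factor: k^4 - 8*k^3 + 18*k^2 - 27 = (k - 3)*(k^3 - 5*k^2 + 3*k + 9) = (k - 3)^2*(k^2 - 2*k - 3) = (k - 3)^2*(k + 1)*(k - 3)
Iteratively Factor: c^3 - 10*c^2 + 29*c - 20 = (c - 4)*(c^2 - 6*c + 5) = (c - 4)*(c - 1)*(c - 5)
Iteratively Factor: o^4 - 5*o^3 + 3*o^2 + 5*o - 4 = (o - 4)*(o^3 - o^2 - o + 1) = (o - 4)*(o + 1)*(o^2 - 2*o + 1) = (o - 4)*(o - 1)*(o + 1)*(o - 1)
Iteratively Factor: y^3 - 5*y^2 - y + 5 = (y + 1)*(y^2 - 6*y + 5) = (y - 5)*(y + 1)*(y - 1)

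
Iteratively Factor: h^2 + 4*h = (h + 4)*(h)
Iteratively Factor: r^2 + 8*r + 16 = (r + 4)*(r + 4)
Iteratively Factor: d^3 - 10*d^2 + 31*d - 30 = (d - 3)*(d^2 - 7*d + 10) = (d - 3)*(d - 2)*(d - 5)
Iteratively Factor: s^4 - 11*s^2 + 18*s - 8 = (s + 4)*(s^3 - 4*s^2 + 5*s - 2) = (s - 1)*(s + 4)*(s^2 - 3*s + 2) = (s - 2)*(s - 1)*(s + 4)*(s - 1)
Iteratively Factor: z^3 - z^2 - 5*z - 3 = (z + 1)*(z^2 - 2*z - 3) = (z - 3)*(z + 1)*(z + 1)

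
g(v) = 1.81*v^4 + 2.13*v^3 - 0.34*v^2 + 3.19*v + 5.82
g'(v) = 7.24*v^3 + 6.39*v^2 - 0.68*v + 3.19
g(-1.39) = 1.77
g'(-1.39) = -2.96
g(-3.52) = 175.36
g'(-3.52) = -231.01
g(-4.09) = 347.85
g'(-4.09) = -382.48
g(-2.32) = 22.43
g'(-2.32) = -51.25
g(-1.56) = 2.65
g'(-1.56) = -7.68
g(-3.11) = 97.86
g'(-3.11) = -150.67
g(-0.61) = 3.51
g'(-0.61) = 4.34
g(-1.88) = 7.08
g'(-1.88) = -21.05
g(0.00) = 5.82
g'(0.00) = 3.19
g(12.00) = 41207.94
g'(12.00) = 13425.91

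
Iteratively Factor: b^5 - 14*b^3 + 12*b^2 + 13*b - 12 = (b - 1)*(b^4 + b^3 - 13*b^2 - b + 12) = (b - 3)*(b - 1)*(b^3 + 4*b^2 - b - 4) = (b - 3)*(b - 1)*(b + 1)*(b^2 + 3*b - 4) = (b - 3)*(b - 1)^2*(b + 1)*(b + 4)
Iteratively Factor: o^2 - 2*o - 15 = (o + 3)*(o - 5)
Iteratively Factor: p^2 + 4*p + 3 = (p + 1)*(p + 3)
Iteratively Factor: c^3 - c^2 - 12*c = (c)*(c^2 - c - 12) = c*(c - 4)*(c + 3)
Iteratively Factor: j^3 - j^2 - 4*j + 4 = (j - 2)*(j^2 + j - 2) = (j - 2)*(j - 1)*(j + 2)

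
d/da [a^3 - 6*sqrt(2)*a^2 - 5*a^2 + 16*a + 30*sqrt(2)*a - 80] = 3*a^2 - 12*sqrt(2)*a - 10*a + 16 + 30*sqrt(2)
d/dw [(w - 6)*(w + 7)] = 2*w + 1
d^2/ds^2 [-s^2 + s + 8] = -2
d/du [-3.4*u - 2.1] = -3.40000000000000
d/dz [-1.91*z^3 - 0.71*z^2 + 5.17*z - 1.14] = -5.73*z^2 - 1.42*z + 5.17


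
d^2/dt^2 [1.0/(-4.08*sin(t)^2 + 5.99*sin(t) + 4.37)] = (-66.5856*sin(t)^4 + 73.3176*sin(t)^3 - 7.3201*sin(t)^2 - 120.4589*sin(t) + 107.4194)/(-4.08*sin(t)^2 + 5.99*sin(t) + 4.37)^3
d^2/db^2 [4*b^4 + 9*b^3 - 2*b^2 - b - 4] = 48*b^2 + 54*b - 4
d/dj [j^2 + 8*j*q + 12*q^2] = 2*j + 8*q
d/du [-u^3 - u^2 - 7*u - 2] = -3*u^2 - 2*u - 7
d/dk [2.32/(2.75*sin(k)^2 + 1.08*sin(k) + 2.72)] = -(12.76*sin(k) + 2.5056)*cos(k)/(2.75*sin(k)^2 + 1.08*sin(k) + 2.72)^2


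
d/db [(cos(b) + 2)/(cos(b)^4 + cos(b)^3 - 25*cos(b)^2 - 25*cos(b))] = (3*(1 - cos(2*b))^2 - 370*cos(b) - 26*cos(2*b) + 10*cos(3*b) - 238)*sin(b)/(4*(cos(b)^3 + cos(b)^2 - 25*cos(b) - 25)^2*cos(b)^2)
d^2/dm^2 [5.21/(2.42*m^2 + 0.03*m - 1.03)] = (-61.023688*m^2 - 0.756492*m + 5.21*(4.84*m + 0.03)*(9.68*m + 0.06) + 25.972892)/(2.42*m^2 + 0.03*m - 1.03)^3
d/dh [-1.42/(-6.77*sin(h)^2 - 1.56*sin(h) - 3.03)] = -(19.2268*sin(h) + 2.2152)*cos(h)/(6.77*sin(h)^2 + 1.56*sin(h) + 3.03)^2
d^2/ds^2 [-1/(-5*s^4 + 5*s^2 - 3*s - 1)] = 2*(5*(1 - 6*s^2)*(5*s^4 - 5*s^2 + 3*s + 1) + (20*s^3 - 10*s + 3)^2)/(5*s^4 - 5*s^2 + 3*s + 1)^3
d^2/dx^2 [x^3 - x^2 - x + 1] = 6*x - 2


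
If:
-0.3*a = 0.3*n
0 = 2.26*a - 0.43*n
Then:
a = 0.00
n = 0.00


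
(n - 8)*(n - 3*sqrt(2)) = n^2 - 8*n - 3*sqrt(2)*n + 24*sqrt(2)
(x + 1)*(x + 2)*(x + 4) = x^3 + 7*x^2 + 14*x + 8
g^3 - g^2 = g^2*(g - 1)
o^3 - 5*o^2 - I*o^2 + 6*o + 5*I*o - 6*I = (o - 3)*(o - 2)*(o - I)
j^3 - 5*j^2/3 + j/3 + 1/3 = (j - 1)^2*(j + 1/3)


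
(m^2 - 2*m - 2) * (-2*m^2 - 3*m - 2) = -2*m^4 + m^3 + 8*m^2 + 10*m + 4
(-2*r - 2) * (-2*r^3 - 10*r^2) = 4*r^4 + 24*r^3 + 20*r^2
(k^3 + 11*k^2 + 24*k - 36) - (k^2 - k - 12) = k^3 + 10*k^2 + 25*k - 24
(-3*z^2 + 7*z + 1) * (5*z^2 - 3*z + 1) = -15*z^4 + 44*z^3 - 19*z^2 + 4*z + 1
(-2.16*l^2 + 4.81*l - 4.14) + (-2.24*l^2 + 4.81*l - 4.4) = -4.4*l^2 + 9.62*l - 8.54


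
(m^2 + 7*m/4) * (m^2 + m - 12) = m^4 + 11*m^3/4 - 41*m^2/4 - 21*m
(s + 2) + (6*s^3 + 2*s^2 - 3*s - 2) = 6*s^3 + 2*s^2 - 2*s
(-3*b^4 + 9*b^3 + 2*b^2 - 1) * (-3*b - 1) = 9*b^5 - 24*b^4 - 15*b^3 - 2*b^2 + 3*b + 1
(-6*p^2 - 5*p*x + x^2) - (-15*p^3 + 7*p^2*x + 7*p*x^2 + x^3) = 15*p^3 - 7*p^2*x - 6*p^2 - 7*p*x^2 - 5*p*x - x^3 + x^2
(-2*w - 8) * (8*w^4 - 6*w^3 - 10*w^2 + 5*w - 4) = -16*w^5 - 52*w^4 + 68*w^3 + 70*w^2 - 32*w + 32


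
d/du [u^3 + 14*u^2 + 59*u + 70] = 3*u^2 + 28*u + 59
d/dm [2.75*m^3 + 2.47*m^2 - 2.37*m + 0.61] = 8.25*m^2 + 4.94*m - 2.37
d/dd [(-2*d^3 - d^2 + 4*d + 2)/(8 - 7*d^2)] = 2*(7*d^4 - 10*d^2 + 6*d + 16)/(49*d^4 - 112*d^2 + 64)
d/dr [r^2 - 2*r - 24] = 2*r - 2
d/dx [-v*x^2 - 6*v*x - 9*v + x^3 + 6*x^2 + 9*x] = -2*v*x - 6*v + 3*x^2 + 12*x + 9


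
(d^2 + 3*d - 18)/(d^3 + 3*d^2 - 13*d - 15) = (d + 6)/(d^2 + 6*d + 5)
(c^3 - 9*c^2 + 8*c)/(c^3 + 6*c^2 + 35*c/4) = 4*(c^2 - 9*c + 8)/(4*c^2 + 24*c + 35)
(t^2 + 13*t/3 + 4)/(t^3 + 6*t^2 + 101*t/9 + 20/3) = 3/(3*t + 5)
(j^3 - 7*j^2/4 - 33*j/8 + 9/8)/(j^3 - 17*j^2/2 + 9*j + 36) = (4*j^2 - 13*j + 3)/(4*(j^2 - 10*j + 24))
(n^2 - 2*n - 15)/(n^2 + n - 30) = (n + 3)/(n + 6)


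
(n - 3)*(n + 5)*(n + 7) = n^3 + 9*n^2 - n - 105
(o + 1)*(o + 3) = o^2 + 4*o + 3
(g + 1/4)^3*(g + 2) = g^4 + 11*g^3/4 + 27*g^2/16 + 25*g/64 + 1/32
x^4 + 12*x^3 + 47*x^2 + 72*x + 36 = (x + 1)*(x + 2)*(x + 3)*(x + 6)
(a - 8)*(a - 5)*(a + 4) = a^3 - 9*a^2 - 12*a + 160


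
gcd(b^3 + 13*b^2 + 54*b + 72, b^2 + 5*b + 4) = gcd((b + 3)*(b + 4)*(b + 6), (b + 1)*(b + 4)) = b + 4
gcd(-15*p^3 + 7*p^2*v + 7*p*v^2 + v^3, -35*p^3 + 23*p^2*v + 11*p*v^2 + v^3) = 5*p^2 - 4*p*v - v^2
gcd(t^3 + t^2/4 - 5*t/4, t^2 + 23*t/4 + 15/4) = 1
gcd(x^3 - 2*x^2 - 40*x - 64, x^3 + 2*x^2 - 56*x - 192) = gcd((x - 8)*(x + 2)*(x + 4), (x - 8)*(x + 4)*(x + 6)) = x^2 - 4*x - 32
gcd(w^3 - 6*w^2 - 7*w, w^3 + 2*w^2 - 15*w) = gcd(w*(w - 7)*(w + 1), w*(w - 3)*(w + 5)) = w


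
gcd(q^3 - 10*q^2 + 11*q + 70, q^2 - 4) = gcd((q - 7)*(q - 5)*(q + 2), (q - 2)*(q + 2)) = q + 2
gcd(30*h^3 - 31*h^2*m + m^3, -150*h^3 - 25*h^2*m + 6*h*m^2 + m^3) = 30*h^2 - h*m - m^2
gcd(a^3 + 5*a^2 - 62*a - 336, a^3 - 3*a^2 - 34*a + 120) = a + 6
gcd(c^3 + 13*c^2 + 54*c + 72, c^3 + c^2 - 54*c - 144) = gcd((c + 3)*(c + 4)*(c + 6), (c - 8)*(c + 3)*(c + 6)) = c^2 + 9*c + 18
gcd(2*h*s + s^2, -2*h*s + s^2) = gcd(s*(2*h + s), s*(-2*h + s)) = s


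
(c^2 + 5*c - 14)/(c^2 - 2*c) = (c + 7)/c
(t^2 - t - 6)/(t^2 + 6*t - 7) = (t^2 - t - 6)/(t^2 + 6*t - 7)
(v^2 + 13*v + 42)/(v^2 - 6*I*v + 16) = (v^2 + 13*v + 42)/(v^2 - 6*I*v + 16)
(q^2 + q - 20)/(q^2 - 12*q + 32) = (q + 5)/(q - 8)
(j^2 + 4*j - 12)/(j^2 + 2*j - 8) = (j + 6)/(j + 4)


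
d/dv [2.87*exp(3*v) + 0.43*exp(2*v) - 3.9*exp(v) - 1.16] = (8.61*exp(2*v) + 0.86*exp(v) - 3.9)*exp(v)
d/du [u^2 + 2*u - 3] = 2*u + 2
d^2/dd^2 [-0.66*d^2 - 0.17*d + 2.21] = -1.32000000000000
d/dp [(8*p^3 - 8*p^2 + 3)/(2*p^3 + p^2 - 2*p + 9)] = 2*(12*p^4 - 16*p^3 + 107*p^2 - 75*p + 3)/(4*p^6 + 4*p^5 - 7*p^4 + 32*p^3 + 22*p^2 - 36*p + 81)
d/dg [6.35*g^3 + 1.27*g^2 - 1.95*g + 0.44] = 19.05*g^2 + 2.54*g - 1.95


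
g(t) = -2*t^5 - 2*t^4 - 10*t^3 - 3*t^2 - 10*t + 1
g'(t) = -10*t^4 - 8*t^3 - 30*t^2 - 6*t - 10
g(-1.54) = 51.88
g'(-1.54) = -98.93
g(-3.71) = 1534.28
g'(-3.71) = -1886.65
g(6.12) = -22441.10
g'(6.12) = -17032.44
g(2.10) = -246.42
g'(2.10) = -423.47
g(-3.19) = 780.55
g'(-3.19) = -1071.98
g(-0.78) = 11.56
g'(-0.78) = -23.48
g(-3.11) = 698.66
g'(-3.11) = -976.36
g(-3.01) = 606.61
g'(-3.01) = -866.43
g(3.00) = -974.00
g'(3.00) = -1324.00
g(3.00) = -974.00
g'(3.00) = -1324.00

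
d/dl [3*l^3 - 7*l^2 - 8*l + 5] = 9*l^2 - 14*l - 8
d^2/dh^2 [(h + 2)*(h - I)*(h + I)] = 6*h + 4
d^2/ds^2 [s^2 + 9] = 2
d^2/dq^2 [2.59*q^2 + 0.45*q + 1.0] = 5.18000000000000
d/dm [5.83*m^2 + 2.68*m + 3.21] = 11.66*m + 2.68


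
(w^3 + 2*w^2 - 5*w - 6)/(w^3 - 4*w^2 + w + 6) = (w + 3)/(w - 3)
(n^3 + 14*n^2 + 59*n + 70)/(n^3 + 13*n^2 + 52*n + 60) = (n + 7)/(n + 6)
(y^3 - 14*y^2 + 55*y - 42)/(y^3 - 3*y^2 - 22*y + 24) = (y - 7)/(y + 4)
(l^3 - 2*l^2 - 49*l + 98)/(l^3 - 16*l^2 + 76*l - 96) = (l^2 - 49)/(l^2 - 14*l + 48)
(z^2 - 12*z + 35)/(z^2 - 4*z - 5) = (z - 7)/(z + 1)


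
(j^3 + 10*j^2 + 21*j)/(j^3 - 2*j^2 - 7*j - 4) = j*(j^2 + 10*j + 21)/(j^3 - 2*j^2 - 7*j - 4)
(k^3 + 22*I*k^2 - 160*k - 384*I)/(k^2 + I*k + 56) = (k^2 + 14*I*k - 48)/(k - 7*I)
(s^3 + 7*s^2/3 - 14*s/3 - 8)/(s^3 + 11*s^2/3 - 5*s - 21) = (3*s^2 - 2*s - 8)/(3*s^2 + 2*s - 21)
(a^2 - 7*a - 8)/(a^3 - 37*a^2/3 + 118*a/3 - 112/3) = 3*(a + 1)/(3*a^2 - 13*a + 14)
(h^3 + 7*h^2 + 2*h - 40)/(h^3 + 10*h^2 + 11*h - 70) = (h + 4)/(h + 7)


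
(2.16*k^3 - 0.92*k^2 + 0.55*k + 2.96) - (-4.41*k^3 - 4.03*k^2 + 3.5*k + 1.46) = 6.57*k^3 + 3.11*k^2 - 2.95*k + 1.5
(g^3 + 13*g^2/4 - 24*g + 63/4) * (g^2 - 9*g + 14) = g^5 - 23*g^4/4 - 157*g^3/4 + 1109*g^2/4 - 1911*g/4 + 441/2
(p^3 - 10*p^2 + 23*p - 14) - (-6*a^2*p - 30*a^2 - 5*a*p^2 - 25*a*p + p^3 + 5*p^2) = 6*a^2*p + 30*a^2 + 5*a*p^2 + 25*a*p - 15*p^2 + 23*p - 14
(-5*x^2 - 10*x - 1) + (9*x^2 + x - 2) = 4*x^2 - 9*x - 3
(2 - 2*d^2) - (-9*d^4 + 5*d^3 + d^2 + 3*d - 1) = 9*d^4 - 5*d^3 - 3*d^2 - 3*d + 3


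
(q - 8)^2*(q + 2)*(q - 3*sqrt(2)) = q^4 - 14*q^3 - 3*sqrt(2)*q^3 + 32*q^2 + 42*sqrt(2)*q^2 - 96*sqrt(2)*q + 128*q - 384*sqrt(2)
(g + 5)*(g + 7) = g^2 + 12*g + 35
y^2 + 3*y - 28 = (y - 4)*(y + 7)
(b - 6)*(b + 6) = b^2 - 36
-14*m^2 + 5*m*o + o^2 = (-2*m + o)*(7*m + o)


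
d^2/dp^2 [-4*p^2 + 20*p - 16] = -8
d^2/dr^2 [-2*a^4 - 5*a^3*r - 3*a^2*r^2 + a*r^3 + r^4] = -6*a^2 + 6*a*r + 12*r^2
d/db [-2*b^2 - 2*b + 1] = -4*b - 2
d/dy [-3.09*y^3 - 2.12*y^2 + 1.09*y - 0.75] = -9.27*y^2 - 4.24*y + 1.09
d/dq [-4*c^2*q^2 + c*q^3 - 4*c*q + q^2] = -8*c^2*q + 3*c*q^2 - 4*c + 2*q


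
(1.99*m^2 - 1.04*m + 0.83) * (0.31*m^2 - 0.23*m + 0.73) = 0.6169*m^4 - 0.7801*m^3 + 1.9492*m^2 - 0.9501*m + 0.6059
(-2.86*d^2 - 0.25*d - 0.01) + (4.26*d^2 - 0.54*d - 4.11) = 1.4*d^2 - 0.79*d - 4.12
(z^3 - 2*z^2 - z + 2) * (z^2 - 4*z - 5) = z^5 - 6*z^4 + 2*z^3 + 16*z^2 - 3*z - 10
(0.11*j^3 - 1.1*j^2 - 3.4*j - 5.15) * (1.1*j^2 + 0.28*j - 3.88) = 0.121*j^5 - 1.1792*j^4 - 4.4748*j^3 - 2.349*j^2 + 11.75*j + 19.982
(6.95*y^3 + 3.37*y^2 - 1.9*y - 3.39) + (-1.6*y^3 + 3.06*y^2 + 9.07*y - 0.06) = 5.35*y^3 + 6.43*y^2 + 7.17*y - 3.45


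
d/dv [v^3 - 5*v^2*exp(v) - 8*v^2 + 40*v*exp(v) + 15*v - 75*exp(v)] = -5*v^2*exp(v) + 3*v^2 + 30*v*exp(v) - 16*v - 35*exp(v) + 15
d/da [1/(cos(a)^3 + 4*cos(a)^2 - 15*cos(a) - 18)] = (3*cos(a)^2 + 8*cos(a) - 15)*sin(a)/(cos(a)^3 + 4*cos(a)^2 - 15*cos(a) - 18)^2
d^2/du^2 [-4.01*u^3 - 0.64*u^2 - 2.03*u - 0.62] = -24.06*u - 1.28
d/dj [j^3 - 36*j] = 3*j^2 - 36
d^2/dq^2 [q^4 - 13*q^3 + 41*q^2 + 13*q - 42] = 12*q^2 - 78*q + 82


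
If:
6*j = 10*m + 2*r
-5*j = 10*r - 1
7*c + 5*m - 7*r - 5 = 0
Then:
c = 2*r + 22/35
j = 1/5 - 2*r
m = 3/25 - 7*r/5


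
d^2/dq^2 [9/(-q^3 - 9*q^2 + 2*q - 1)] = 18*(3*(q + 3)*(q^3 + 9*q^2 - 2*q + 1) - (3*q^2 + 18*q - 2)^2)/(q^3 + 9*q^2 - 2*q + 1)^3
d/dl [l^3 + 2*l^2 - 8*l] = 3*l^2 + 4*l - 8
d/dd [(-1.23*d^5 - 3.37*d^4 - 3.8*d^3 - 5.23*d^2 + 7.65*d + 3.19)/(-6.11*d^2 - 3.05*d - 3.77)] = (22.5459*d^6 + 56.1874*d^5 + 77.239*d^4 + 73.9996*d^3 + 105.671*d^2 + 78.416*d - 19.111)/(37.3321*d^4 + 37.271*d^3 + 55.3719*d^2 + 22.997*d + 14.2129)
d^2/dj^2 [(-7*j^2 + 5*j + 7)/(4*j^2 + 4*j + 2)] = 3*(16*j^3 + 42*j^2 + 18*j - 1)/(8*j^6 + 24*j^5 + 36*j^4 + 32*j^3 + 18*j^2 + 6*j + 1)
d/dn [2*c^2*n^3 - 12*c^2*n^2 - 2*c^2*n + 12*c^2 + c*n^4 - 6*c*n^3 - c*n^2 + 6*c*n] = 2*c*(3*c*n^2 - 12*c*n - c + 2*n^3 - 9*n^2 - n + 3)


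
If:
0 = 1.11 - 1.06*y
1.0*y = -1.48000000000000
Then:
No Solution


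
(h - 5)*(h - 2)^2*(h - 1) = h^4 - 10*h^3 + 33*h^2 - 44*h + 20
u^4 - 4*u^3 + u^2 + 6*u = u*(u - 3)*(u - 2)*(u + 1)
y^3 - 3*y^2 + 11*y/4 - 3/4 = (y - 3/2)*(y - 1)*(y - 1/2)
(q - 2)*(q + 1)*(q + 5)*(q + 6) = q^4 + 10*q^3 + 17*q^2 - 52*q - 60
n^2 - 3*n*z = n*(n - 3*z)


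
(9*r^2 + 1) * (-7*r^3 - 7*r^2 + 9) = -63*r^5 - 63*r^4 - 7*r^3 + 74*r^2 + 9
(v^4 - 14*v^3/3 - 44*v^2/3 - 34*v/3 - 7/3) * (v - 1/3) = v^5 - 5*v^4 - 118*v^3/9 - 58*v^2/9 + 13*v/9 + 7/9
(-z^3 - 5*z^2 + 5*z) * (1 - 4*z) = 4*z^4 + 19*z^3 - 25*z^2 + 5*z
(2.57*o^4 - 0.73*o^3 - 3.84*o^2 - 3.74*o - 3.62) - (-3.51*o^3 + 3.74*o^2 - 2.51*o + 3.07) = 2.57*o^4 + 2.78*o^3 - 7.58*o^2 - 1.23*o - 6.69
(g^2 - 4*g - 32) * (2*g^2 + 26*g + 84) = 2*g^4 + 18*g^3 - 84*g^2 - 1168*g - 2688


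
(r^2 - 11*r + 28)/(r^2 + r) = (r^2 - 11*r + 28)/(r*(r + 1))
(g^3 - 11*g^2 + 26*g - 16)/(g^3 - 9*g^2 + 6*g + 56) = (g^3 - 11*g^2 + 26*g - 16)/(g^3 - 9*g^2 + 6*g + 56)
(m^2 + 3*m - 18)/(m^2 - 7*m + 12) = (m + 6)/(m - 4)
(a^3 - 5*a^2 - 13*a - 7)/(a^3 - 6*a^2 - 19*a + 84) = (a^2 + 2*a + 1)/(a^2 + a - 12)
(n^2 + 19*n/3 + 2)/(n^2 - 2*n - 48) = (n + 1/3)/(n - 8)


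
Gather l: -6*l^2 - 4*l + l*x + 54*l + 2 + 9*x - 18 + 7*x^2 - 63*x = -6*l^2 + l*(x + 50) + 7*x^2 - 54*x - 16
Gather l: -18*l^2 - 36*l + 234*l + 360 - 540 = -18*l^2 + 198*l - 180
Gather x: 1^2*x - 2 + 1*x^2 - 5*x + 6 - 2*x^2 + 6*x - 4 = -x^2 + 2*x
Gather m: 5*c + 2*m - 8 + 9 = 5*c + 2*m + 1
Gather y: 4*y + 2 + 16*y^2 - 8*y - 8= 16*y^2 - 4*y - 6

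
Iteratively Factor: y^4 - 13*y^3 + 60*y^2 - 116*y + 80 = (y - 5)*(y^3 - 8*y^2 + 20*y - 16) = (y - 5)*(y - 4)*(y^2 - 4*y + 4) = (y - 5)*(y - 4)*(y - 2)*(y - 2)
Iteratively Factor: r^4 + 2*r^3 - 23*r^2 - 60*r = (r)*(r^3 + 2*r^2 - 23*r - 60) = r*(r - 5)*(r^2 + 7*r + 12) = r*(r - 5)*(r + 3)*(r + 4)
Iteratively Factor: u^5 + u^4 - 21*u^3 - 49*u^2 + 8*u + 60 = (u - 5)*(u^4 + 6*u^3 + 9*u^2 - 4*u - 12) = (u - 5)*(u + 2)*(u^3 + 4*u^2 + u - 6) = (u - 5)*(u + 2)*(u + 3)*(u^2 + u - 2) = (u - 5)*(u + 2)^2*(u + 3)*(u - 1)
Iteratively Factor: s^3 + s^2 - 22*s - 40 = (s + 4)*(s^2 - 3*s - 10) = (s - 5)*(s + 4)*(s + 2)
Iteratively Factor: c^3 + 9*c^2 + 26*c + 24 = (c + 3)*(c^2 + 6*c + 8) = (c + 3)*(c + 4)*(c + 2)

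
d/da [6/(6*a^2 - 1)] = -72*a/(6*a^2 - 1)^2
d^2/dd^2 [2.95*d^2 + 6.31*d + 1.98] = 5.90000000000000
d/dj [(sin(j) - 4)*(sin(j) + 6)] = 2*(sin(j) + 1)*cos(j)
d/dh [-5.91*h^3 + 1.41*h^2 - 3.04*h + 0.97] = -17.73*h^2 + 2.82*h - 3.04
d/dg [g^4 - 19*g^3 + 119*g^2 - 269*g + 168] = 4*g^3 - 57*g^2 + 238*g - 269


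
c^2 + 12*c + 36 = (c + 6)^2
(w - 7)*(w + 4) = w^2 - 3*w - 28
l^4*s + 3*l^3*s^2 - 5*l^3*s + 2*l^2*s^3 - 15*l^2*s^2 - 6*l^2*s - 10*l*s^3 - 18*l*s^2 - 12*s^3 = (l - 6)*(l + s)*(l + 2*s)*(l*s + s)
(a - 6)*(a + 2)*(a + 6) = a^3 + 2*a^2 - 36*a - 72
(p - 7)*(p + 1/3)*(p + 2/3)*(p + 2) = p^4 - 4*p^3 - 169*p^2/9 - 136*p/9 - 28/9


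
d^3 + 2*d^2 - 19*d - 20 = (d - 4)*(d + 1)*(d + 5)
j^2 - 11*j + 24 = (j - 8)*(j - 3)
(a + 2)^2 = a^2 + 4*a + 4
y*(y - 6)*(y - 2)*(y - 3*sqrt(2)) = y^4 - 8*y^3 - 3*sqrt(2)*y^3 + 12*y^2 + 24*sqrt(2)*y^2 - 36*sqrt(2)*y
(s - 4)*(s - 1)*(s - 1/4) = s^3 - 21*s^2/4 + 21*s/4 - 1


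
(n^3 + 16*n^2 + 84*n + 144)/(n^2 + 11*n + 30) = (n^2 + 10*n + 24)/(n + 5)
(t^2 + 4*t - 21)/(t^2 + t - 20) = (t^2 + 4*t - 21)/(t^2 + t - 20)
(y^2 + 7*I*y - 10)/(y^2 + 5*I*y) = (y + 2*I)/y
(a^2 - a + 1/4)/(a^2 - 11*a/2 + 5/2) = (a - 1/2)/(a - 5)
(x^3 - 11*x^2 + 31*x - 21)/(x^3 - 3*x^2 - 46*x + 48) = (x^2 - 10*x + 21)/(x^2 - 2*x - 48)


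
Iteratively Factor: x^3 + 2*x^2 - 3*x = (x + 3)*(x^2 - x) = x*(x + 3)*(x - 1)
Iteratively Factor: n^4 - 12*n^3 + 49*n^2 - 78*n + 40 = (n - 1)*(n^3 - 11*n^2 + 38*n - 40) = (n - 5)*(n - 1)*(n^2 - 6*n + 8) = (n - 5)*(n - 4)*(n - 1)*(n - 2)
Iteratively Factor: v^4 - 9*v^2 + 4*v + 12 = (v - 2)*(v^3 + 2*v^2 - 5*v - 6) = (v - 2)*(v + 1)*(v^2 + v - 6) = (v - 2)*(v + 1)*(v + 3)*(v - 2)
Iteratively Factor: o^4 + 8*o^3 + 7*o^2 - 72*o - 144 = (o + 4)*(o^3 + 4*o^2 - 9*o - 36) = (o + 4)^2*(o^2 - 9) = (o + 3)*(o + 4)^2*(o - 3)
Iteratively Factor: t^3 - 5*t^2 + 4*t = (t - 4)*(t^2 - t) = (t - 4)*(t - 1)*(t)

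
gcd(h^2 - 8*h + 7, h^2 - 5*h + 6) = 1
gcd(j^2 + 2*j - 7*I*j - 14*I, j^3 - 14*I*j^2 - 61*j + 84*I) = j - 7*I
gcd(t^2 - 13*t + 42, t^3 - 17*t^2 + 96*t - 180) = t - 6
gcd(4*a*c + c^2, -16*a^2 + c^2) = 4*a + c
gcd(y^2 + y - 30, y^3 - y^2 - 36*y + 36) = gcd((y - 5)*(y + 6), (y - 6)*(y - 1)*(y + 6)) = y + 6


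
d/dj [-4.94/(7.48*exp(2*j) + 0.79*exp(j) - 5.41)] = (73.9024*exp(j) + 3.9026)*exp(j)/(7.48*exp(2*j) + 0.79*exp(j) - 5.41)^2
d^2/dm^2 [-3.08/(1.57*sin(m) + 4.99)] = (7.591892*sin(m)^2 - 24.129644*sin(m) - 15.183784)/(1.57*sin(m) + 4.99)^3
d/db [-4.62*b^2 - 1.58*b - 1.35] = -9.24*b - 1.58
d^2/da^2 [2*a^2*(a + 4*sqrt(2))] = 12*a + 16*sqrt(2)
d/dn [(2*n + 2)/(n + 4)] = 6/(n + 4)^2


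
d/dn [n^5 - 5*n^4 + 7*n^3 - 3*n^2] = n*(5*n^3 - 20*n^2 + 21*n - 6)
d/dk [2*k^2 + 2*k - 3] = 4*k + 2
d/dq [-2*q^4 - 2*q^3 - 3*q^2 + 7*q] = -8*q^3 - 6*q^2 - 6*q + 7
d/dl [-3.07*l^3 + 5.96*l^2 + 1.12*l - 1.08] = -9.21*l^2 + 11.92*l + 1.12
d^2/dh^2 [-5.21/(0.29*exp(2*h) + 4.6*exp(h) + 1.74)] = (-5.21*(0.58*exp(h) + 4.6)*(1.16*exp(h) + 9.2)*exp(h) + (6.0436*exp(h) + 23.966)*(0.29*exp(2*h) + 4.6*exp(h) + 1.74))*exp(h)/(0.29*exp(2*h) + 4.6*exp(h) + 1.74)^3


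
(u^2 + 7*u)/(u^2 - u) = (u + 7)/(u - 1)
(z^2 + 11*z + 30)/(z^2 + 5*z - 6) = (z + 5)/(z - 1)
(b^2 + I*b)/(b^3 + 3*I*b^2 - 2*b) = 1/(b + 2*I)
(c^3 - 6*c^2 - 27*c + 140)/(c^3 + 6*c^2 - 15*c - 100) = (c - 7)/(c + 5)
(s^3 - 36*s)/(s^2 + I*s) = (s^2 - 36)/(s + I)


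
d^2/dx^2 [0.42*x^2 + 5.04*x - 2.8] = 0.840000000000000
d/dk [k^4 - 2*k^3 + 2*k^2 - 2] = 2*k*(2*k^2 - 3*k + 2)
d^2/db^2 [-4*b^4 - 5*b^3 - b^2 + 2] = -48*b^2 - 30*b - 2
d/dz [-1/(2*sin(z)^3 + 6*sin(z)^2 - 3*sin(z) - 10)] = 3*(4*sin(z) - cos(2*z))*cos(z)/(2*sin(z)^3 + 6*sin(z)^2 - 3*sin(z) - 10)^2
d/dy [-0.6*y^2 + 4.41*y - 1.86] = 4.41 - 1.2*y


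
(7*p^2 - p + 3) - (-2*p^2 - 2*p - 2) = 9*p^2 + p + 5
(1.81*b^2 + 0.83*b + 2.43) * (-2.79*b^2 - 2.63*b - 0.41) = -5.0499*b^4 - 7.076*b^3 - 9.7047*b^2 - 6.7312*b - 0.9963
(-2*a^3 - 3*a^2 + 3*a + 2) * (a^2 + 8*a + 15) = -2*a^5 - 19*a^4 - 51*a^3 - 19*a^2 + 61*a + 30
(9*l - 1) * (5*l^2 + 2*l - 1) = 45*l^3 + 13*l^2 - 11*l + 1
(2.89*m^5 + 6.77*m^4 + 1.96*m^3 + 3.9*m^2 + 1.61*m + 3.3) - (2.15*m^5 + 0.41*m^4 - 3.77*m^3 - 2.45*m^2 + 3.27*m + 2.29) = 0.74*m^5 + 6.36*m^4 + 5.73*m^3 + 6.35*m^2 - 1.66*m + 1.01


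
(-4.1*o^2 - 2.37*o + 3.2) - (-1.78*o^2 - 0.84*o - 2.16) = -2.32*o^2 - 1.53*o + 5.36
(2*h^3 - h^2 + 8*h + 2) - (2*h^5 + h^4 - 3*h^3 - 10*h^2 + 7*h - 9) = -2*h^5 - h^4 + 5*h^3 + 9*h^2 + h + 11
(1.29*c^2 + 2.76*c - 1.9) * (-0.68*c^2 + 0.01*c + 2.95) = -0.8772*c^4 - 1.8639*c^3 + 5.1251*c^2 + 8.123*c - 5.605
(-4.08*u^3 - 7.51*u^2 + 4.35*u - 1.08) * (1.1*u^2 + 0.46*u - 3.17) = -4.488*u^5 - 10.1378*u^4 + 14.264*u^3 + 24.6197*u^2 - 14.2863*u + 3.4236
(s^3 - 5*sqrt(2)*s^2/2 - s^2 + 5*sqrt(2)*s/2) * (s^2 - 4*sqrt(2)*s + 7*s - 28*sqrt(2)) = s^5 - 13*sqrt(2)*s^4/2 + 6*s^4 - 39*sqrt(2)*s^3 + 13*s^3 + 91*sqrt(2)*s^2/2 + 120*s^2 - 140*s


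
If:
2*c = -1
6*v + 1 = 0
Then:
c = -1/2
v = -1/6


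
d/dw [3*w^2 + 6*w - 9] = 6*w + 6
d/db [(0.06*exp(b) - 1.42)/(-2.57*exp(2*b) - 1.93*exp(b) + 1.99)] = (0.1542*exp(2*b) - 7.2988*exp(b) - 2.6212)*exp(b)/(6.6049*exp(4*b) + 9.9202*exp(3*b) - 6.5037*exp(2*b) - 7.6814*exp(b) + 3.9601)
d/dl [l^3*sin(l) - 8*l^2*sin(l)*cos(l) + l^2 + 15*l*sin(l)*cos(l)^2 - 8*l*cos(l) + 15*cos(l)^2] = l^3*cos(l) + 3*l^2*sin(l) - 8*l^2*cos(2*l) + 8*l*sin(l) - 8*l*sin(2*l) + 15*l*cos(l)/4 + 45*l*cos(3*l)/4 + 2*l + 15*sin(l)/4 - 15*sin(2*l) + 15*sin(3*l)/4 - 8*cos(l)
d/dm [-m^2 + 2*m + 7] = 2 - 2*m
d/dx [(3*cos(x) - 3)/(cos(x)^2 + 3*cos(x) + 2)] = 3*(cos(x)^2 - 2*cos(x) - 5)*sin(x)/(cos(x)^2 + 3*cos(x) + 2)^2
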